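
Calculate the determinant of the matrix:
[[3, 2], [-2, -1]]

For a 2×2 matrix [[a, b], [c, d]], det = ad - bc
det = (3)(-1) - (2)(-2) = -3 - -4 = 1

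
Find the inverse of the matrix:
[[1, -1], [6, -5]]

For [[a,b],[c,d]], inverse = (1/det)·[[d,-b],[-c,a]]
det = (1)(-5) - (-1)(6) = -5 - -6 = 1
Inverse = [[-5, 1], [-6, 1]]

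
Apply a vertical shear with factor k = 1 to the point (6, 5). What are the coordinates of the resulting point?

Shear matrix for vertical shear with factor k = 1:
[[1, 0], [1, 1]]
Result: (6, 5) → (6, 11)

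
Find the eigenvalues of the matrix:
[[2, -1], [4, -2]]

Characteristic equation: det(A - λI) = 0
λ² - (trace)λ + (det) = 0
trace = 2 + -2 = 0, det = (2)(-2) - (-1)(4) = 0
λ² - (0)λ + (0) = 0
λ = (0 ± √((0)² - 4·(0))) / 2 = (0 ± √0) / 2
Solving: λ = 0, 0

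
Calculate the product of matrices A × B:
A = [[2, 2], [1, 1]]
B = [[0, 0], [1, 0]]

Matrix multiplication:
C[0][0] = 2×0 + 2×1 = 2
C[0][1] = 2×0 + 2×0 = 0
C[1][0] = 1×0 + 1×1 = 1
C[1][1] = 1×0 + 1×0 = 0
Result: [[2, 0], [1, 0]]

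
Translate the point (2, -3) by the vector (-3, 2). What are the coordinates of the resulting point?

Translation by (-3, 2) (homogeneous matrix [[1, 0, -3], [0, 1, 2], [0, 0, 1]]):
x' = 2 + -3 = -1
y' = -3 + 2 = -1
Result: (-1, -1)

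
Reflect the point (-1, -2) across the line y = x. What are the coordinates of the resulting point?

Reflection across line y = x: (-1, -2) → (-2, -1)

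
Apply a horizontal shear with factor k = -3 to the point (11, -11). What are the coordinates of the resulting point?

Shear matrix for horizontal shear with factor k = -3:
[[1, -3], [0, 1]]
Result: (11, -11) → (44, -11)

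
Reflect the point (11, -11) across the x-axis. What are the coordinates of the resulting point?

Reflection across x-axis: (11, -11) → (11, 11)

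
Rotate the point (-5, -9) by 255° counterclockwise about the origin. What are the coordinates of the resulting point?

Rotation matrix for 255°: [[cos 255°, -sin 255°], [sin 255°, cos 255°]] ≈ [[-0.258819, 0.965926], [-0.965926, -0.258819]]
[[-0.258819, 0.965926], [-0.965926, -0.258819]] × [-5, -9]ᵀ ≈ [-7.3992, 7.1590]ᵀ
Result: (-7.3992, 7.1590)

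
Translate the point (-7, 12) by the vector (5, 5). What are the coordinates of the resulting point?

Translation by (5, 5) (homogeneous matrix [[1, 0, 5], [0, 1, 5], [0, 0, 1]]):
x' = -7 + 5 = -2
y' = 12 + 5 = 17
Result: (-2, 17)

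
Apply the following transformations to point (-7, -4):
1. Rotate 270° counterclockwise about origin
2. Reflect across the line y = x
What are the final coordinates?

Step 1: Rotate 270° → (-4, 7)
Step 2: Reflect across line y = x → (7, -4)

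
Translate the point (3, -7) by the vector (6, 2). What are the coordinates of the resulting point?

Translation by (6, 2) (homogeneous matrix [[1, 0, 6], [0, 1, 2], [0, 0, 1]]):
x' = 3 + 6 = 9
y' = -7 + 2 = -5
Result: (9, -5)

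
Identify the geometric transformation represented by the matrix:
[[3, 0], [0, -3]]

This matrix represents: non-uniform scaling by sx = 3, sy = -3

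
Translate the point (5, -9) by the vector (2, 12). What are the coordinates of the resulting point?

Translation by (2, 12) (homogeneous matrix [[1, 0, 2], [0, 1, 12], [0, 0, 1]]):
x' = 5 + 2 = 7
y' = -9 + 12 = 3
Result: (7, 3)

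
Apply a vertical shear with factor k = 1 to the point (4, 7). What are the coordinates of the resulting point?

Shear matrix for vertical shear with factor k = 1:
[[1, 0], [1, 1]]
Result: (4, 7) → (4, 11)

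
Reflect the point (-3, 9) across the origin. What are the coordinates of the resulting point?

Reflection across origin: (-3, 9) → (3, -9)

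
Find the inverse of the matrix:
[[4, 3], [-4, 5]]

For [[a,b],[c,d]], inverse = (1/det)·[[d,-b],[-c,a]]
det = (4)(5) - (3)(-4) = 20 - -12 = 32
Inverse = (1/32)·[[5, -3], [4, 4]]
= [[5/32, -3/32], [1/8, 1/8]]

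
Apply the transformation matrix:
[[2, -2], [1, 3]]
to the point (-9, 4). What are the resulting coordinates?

Matrix multiplication:
[[2, -2], [1, 3]] × [-9, 4]ᵀ
= [(2)(-9) + (-2)(4), (1)(-9) + (3)(4)]ᵀ
= [-26, 3]ᵀ
Result: (-26, 3)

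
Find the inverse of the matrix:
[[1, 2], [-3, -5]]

For [[a,b],[c,d]], inverse = (1/det)·[[d,-b],[-c,a]]
det = (1)(-5) - (2)(-3) = -5 - -6 = 1
Inverse = [[-5, -2], [3, 1]]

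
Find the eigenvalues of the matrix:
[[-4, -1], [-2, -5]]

Characteristic equation: det(A - λI) = 0
λ² - (trace)λ + (det) = 0
trace = -4 + -5 = -9, det = (-4)(-5) - (-1)(-2) = 18
λ² - (-9)λ + (18) = 0
λ = (-9 ± √((-9)² - 4·(18))) / 2 = (-9 ± √9) / 2
Solving: λ = -6, -3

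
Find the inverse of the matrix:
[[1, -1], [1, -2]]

For [[a,b],[c,d]], inverse = (1/det)·[[d,-b],[-c,a]]
det = (1)(-2) - (-1)(1) = -2 - -1 = -1
Inverse = (1/-1)·[[-2, 1], [-1, 1]]
= [[2, -1], [1, -1]]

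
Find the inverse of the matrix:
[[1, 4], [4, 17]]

For [[a,b],[c,d]], inverse = (1/det)·[[d,-b],[-c,a]]
det = (1)(17) - (4)(4) = 17 - 16 = 1
Inverse = [[17, -4], [-4, 1]]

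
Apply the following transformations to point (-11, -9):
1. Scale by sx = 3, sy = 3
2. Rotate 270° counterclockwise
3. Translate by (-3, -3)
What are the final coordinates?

Step 1: Scale → (-33, -27)
Step 2: Rotate 270° → (-27, 33)
Step 3: Translate → (-30, 30)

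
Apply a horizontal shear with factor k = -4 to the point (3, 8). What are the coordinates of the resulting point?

Shear matrix for horizontal shear with factor k = -4:
[[1, -4], [0, 1]]
Result: (3, 8) → (-29, 8)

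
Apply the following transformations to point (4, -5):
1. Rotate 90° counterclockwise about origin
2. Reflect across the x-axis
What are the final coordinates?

Step 1: Rotate 90° → (5, 4)
Step 2: Reflect across x-axis → (5, -4)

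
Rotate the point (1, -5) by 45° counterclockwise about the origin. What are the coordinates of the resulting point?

Rotation matrix for 45°: [[cos 45°, -sin 45°], [sin 45°, cos 45°]] ≈ [[0.707107, -0.707107], [0.707107, 0.707107]]
[[0.707107, -0.707107], [0.707107, 0.707107]] × [1, -5]ᵀ ≈ [4.2426, -2.8284]ᵀ
Result: (4.2426, -2.8284)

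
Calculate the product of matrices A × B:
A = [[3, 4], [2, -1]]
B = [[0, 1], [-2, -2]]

Matrix multiplication:
C[0][0] = 3×0 + 4×-2 = -8
C[0][1] = 3×1 + 4×-2 = -5
C[1][0] = 2×0 + -1×-2 = 2
C[1][1] = 2×1 + -1×-2 = 4
Result: [[-8, -5], [2, 4]]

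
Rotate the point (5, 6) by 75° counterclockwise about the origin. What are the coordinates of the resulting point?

Rotation matrix for 75°: [[cos 75°, -sin 75°], [sin 75°, cos 75°]] ≈ [[0.258819, -0.965926], [0.965926, 0.258819]]
[[0.258819, -0.965926], [0.965926, 0.258819]] × [5, 6]ᵀ ≈ [-4.5015, 6.3825]ᵀ
Result: (-4.5015, 6.3825)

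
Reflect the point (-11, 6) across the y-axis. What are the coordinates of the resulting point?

Reflection across y-axis: (-11, 6) → (11, 6)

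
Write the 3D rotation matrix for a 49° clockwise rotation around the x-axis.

Rotation matrix for clockwise 49° around x-axis:
A clockwise rotation by 49° is a counterclockwise rotation by -49°.
cos(-49°) = 0.6561, sin(-49°) = -0.7547
Result: [[1, 0, 0], [0, 0.6561, 0.7547], [0, -0.7547, 0.6561]]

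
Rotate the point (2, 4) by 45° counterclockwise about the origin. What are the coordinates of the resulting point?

Rotation matrix for 45°: [[cos 45°, -sin 45°], [sin 45°, cos 45°]] ≈ [[0.707107, -0.707107], [0.707107, 0.707107]]
[[0.707107, -0.707107], [0.707107, 0.707107]] × [2, 4]ᵀ ≈ [-1.4142, 4.2426]ᵀ
Result: (-1.4142, 4.2426)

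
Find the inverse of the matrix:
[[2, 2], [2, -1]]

For [[a,b],[c,d]], inverse = (1/det)·[[d,-b],[-c,a]]
det = (2)(-1) - (2)(2) = -2 - 4 = -6
Inverse = (1/-6)·[[-1, -2], [-2, 2]]
= [[1/6, 1/3], [1/3, -1/3]]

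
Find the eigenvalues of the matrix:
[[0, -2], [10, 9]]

Characteristic equation: det(A - λI) = 0
λ² - (trace)λ + (det) = 0
trace = 0 + 9 = 9, det = (0)(9) - (-2)(10) = 20
λ² - (9)λ + (20) = 0
λ = (9 ± √((9)² - 4·(20))) / 2 = (9 ± √1) / 2
Solving: λ = 4, 5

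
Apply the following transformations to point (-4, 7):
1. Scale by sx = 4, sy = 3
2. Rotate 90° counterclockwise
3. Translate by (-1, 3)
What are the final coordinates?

Step 1: Scale → (-16, 21)
Step 2: Rotate 90° → (-21, -16)
Step 3: Translate → (-22, -13)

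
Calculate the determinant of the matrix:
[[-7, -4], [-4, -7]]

For a 2×2 matrix [[a, b], [c, d]], det = ad - bc
det = (-7)(-7) - (-4)(-4) = 49 - 16 = 33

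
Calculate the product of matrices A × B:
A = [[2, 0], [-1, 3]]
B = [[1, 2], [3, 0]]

Matrix multiplication:
C[0][0] = 2×1 + 0×3 = 2
C[0][1] = 2×2 + 0×0 = 4
C[1][0] = -1×1 + 3×3 = 8
C[1][1] = -1×2 + 3×0 = -2
Result: [[2, 4], [8, -2]]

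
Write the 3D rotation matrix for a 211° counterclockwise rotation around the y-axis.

Rotation matrix for counterclockwise 211° around y-axis:
cos(211°) = -0.8572, sin(211°) = -0.5150
Result: [[-0.8572, 0, -0.5150], [0, 1, 0], [0.5150, 0, -0.8572]]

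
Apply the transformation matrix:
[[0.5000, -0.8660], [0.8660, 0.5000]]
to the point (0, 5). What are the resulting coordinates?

Matrix multiplication:
[[0.5000, -0.8660], [0.8660, 0.5000]] × [0, 5]ᵀ
= [(0.5000)(0) + (-0.8660)(5), (0.8660)(0) + (0.5000)(5)]ᵀ
= [-4.3300, 2.5000]ᵀ
Result: (-4.3300, 2.5000)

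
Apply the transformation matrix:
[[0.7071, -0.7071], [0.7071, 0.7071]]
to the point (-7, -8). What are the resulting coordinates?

Matrix multiplication:
[[0.7071, -0.7071], [0.7071, 0.7071]] × [-7, -8]ᵀ
= [(0.7071)(-7) + (-0.7071)(-8), (0.7071)(-7) + (0.7071)(-8)]ᵀ
= [0.7071, -10.6065]ᵀ
Result: (0.7071, -10.6065)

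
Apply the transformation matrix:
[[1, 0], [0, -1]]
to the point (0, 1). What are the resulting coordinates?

Matrix multiplication:
[[1, 0], [0, -1]] × [0, 1]ᵀ
= [(1)(0) + (0)(1), (0)(0) + (-1)(1)]ᵀ
= [0, -1]ᵀ
Result: (0, -1)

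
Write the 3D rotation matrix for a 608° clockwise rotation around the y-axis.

Rotation matrix for clockwise 608° around y-axis:
A clockwise rotation by 608° is a counterclockwise rotation by -608°.
cos(-608°) = -0.3746, sin(-608°) = 0.9272
Result: [[-0.3746, 0, 0.9272], [0, 1, 0], [-0.9272, 0, -0.3746]]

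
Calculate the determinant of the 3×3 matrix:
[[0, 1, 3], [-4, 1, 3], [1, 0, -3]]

Expansion along first row:
det = 0·det([[1,3],[0,-3]]) - 1·det([[-4,3],[1,-3]]) + 3·det([[-4,1],[1,0]])
    = 0·(1·-3 - 3·0) - 1·(-4·-3 - 3·1) + 3·(-4·0 - 1·1)
    = 0·-3 - 1·9 + 3·-1
    = 0 + -9 + -3 = -12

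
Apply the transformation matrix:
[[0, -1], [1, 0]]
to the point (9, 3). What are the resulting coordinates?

Matrix multiplication:
[[0, -1], [1, 0]] × [9, 3]ᵀ
= [(0)(9) + (-1)(3), (1)(9) + (0)(3)]ᵀ
= [-3, 9]ᵀ
Result: (-3, 9)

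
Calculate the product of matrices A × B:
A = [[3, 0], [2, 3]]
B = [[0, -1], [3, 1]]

Matrix multiplication:
C[0][0] = 3×0 + 0×3 = 0
C[0][1] = 3×-1 + 0×1 = -3
C[1][0] = 2×0 + 3×3 = 9
C[1][1] = 2×-1 + 3×1 = 1
Result: [[0, -3], [9, 1]]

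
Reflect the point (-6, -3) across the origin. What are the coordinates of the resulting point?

Reflection across origin: (-6, -3) → (6, 3)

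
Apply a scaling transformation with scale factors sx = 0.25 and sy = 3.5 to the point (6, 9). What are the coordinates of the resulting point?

Scaling matrix:
[[0.25, 0], [0, 3.50]]
Result: (6 × 0.25, 9 × 3.5) = (1.5, 31.5)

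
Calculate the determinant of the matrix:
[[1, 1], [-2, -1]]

For a 2×2 matrix [[a, b], [c, d]], det = ad - bc
det = (1)(-1) - (1)(-2) = -1 - -2 = 1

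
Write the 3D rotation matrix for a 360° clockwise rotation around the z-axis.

Rotation matrix for clockwise 360° around z-axis:
A clockwise rotation by 360° is a counterclockwise rotation by -360°.
cos(-360°) = 1, sin(-360°) = 0
Result: [[1, 0, 0], [0, 1, 0], [0, 0, 1]]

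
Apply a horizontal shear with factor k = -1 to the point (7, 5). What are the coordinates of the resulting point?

Shear matrix for horizontal shear with factor k = -1:
[[1, -1], [0, 1]]
Result: (7, 5) → (2, 5)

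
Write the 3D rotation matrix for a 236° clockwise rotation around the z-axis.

Rotation matrix for clockwise 236° around z-axis:
A clockwise rotation by 236° is a counterclockwise rotation by -236°.
cos(-236°) = -0.5592, sin(-236°) = 0.8290
Result: [[-0.5592, -0.8290, 0], [0.8290, -0.5592, 0], [0, 0, 1]]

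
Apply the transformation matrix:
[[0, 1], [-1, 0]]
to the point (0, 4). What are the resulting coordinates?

Matrix multiplication:
[[0, 1], [-1, 0]] × [0, 4]ᵀ
= [(0)(0) + (1)(4), (-1)(0) + (0)(4)]ᵀ
= [4, 0]ᵀ
Result: (4, 0)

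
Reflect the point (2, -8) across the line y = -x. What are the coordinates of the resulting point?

Reflection across line y = -x: (2, -8) → (8, -2)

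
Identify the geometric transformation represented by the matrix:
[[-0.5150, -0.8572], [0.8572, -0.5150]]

This matrix represents: rotation by 121° counterclockwise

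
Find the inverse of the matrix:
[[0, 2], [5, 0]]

For [[a,b],[c,d]], inverse = (1/det)·[[d,-b],[-c,a]]
det = (0)(0) - (2)(5) = 0 - 10 = -10
Inverse = (1/-10)·[[0, -2], [-5, 0]]
= [[0, 1/5], [1/2, 0]]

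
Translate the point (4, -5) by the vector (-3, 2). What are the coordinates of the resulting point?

Translation by (-3, 2) (homogeneous matrix [[1, 0, -3], [0, 1, 2], [0, 0, 1]]):
x' = 4 + -3 = 1
y' = -5 + 2 = -3
Result: (1, -3)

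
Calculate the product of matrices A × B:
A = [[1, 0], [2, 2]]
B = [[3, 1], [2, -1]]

Matrix multiplication:
C[0][0] = 1×3 + 0×2 = 3
C[0][1] = 1×1 + 0×-1 = 1
C[1][0] = 2×3 + 2×2 = 10
C[1][1] = 2×1 + 2×-1 = 0
Result: [[3, 1], [10, 0]]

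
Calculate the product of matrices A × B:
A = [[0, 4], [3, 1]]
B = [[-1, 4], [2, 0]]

Matrix multiplication:
C[0][0] = 0×-1 + 4×2 = 8
C[0][1] = 0×4 + 4×0 = 0
C[1][0] = 3×-1 + 1×2 = -1
C[1][1] = 3×4 + 1×0 = 12
Result: [[8, 0], [-1, 12]]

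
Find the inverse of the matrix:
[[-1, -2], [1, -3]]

For [[a,b],[c,d]], inverse = (1/det)·[[d,-b],[-c,a]]
det = (-1)(-3) - (-2)(1) = 3 - -2 = 5
Inverse = (1/5)·[[-3, 2], [-1, -1]]
= [[-3/5, 2/5], [-1/5, -1/5]]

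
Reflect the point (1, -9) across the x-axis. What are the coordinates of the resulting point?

Reflection across x-axis: (1, -9) → (1, 9)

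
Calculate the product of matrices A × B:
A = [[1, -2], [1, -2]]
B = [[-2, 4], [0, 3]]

Matrix multiplication:
C[0][0] = 1×-2 + -2×0 = -2
C[0][1] = 1×4 + -2×3 = -2
C[1][0] = 1×-2 + -2×0 = -2
C[1][1] = 1×4 + -2×3 = -2
Result: [[-2, -2], [-2, -2]]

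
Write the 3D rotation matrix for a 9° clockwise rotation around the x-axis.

Rotation matrix for clockwise 9° around x-axis:
A clockwise rotation by 9° is a counterclockwise rotation by -9°.
cos(-9°) = 0.9877, sin(-9°) = -0.1564
Result: [[1, 0, 0], [0, 0.9877, 0.1564], [0, -0.1564, 0.9877]]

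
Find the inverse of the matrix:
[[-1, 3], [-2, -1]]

For [[a,b],[c,d]], inverse = (1/det)·[[d,-b],[-c,a]]
det = (-1)(-1) - (3)(-2) = 1 - -6 = 7
Inverse = (1/7)·[[-1, -3], [2, -1]]
= [[-1/7, -3/7], [2/7, -1/7]]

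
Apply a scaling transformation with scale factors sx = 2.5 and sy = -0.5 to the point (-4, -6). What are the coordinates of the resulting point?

Scaling matrix:
[[2.50, 0], [0, -0.50]]
Result: (-4 × 2.5, -6 × -0.5) = (-10, 3)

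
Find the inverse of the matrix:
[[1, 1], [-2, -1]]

For [[a,b],[c,d]], inverse = (1/det)·[[d,-b],[-c,a]]
det = (1)(-1) - (1)(-2) = -1 - -2 = 1
Inverse = [[-1, -1], [2, 1]]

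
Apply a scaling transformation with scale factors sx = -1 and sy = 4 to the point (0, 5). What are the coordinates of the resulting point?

Scaling matrix:
[[-1, 0], [0, 4]]
Result: (0 × -1, 5 × 4) = (0, 20)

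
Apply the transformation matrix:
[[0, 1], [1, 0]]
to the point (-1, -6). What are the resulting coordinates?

Matrix multiplication:
[[0, 1], [1, 0]] × [-1, -6]ᵀ
= [(0)(-1) + (1)(-6), (1)(-1) + (0)(-6)]ᵀ
= [-6, -1]ᵀ
Result: (-6, -1)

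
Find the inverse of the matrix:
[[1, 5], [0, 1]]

For [[a,b],[c,d]], inverse = (1/det)·[[d,-b],[-c,a]]
det = (1)(1) - (5)(0) = 1 - 0 = 1
Inverse = [[1, -5], [0, 1]]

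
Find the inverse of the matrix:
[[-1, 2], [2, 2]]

For [[a,b],[c,d]], inverse = (1/det)·[[d,-b],[-c,a]]
det = (-1)(2) - (2)(2) = -2 - 4 = -6
Inverse = (1/-6)·[[2, -2], [-2, -1]]
= [[-1/3, 1/3], [1/3, 1/6]]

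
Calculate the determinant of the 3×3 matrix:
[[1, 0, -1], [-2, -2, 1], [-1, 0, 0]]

Expansion along first row:
det = 1·det([[-2,1],[0,0]]) - 0·det([[-2,1],[-1,0]]) + -1·det([[-2,-2],[-1,0]])
    = 1·(-2·0 - 1·0) - 0·(-2·0 - 1·-1) + -1·(-2·0 - -2·-1)
    = 1·0 - 0·1 + -1·-2
    = 0 + 0 + 2 = 2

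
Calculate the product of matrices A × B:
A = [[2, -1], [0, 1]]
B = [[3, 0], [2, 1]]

Matrix multiplication:
C[0][0] = 2×3 + -1×2 = 4
C[0][1] = 2×0 + -1×1 = -1
C[1][0] = 0×3 + 1×2 = 2
C[1][1] = 0×0 + 1×1 = 1
Result: [[4, -1], [2, 1]]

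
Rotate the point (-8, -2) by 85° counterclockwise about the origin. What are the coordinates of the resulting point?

Rotation matrix for 85°: [[cos 85°, -sin 85°], [sin 85°, cos 85°]] ≈ [[0.087156, -0.996195], [0.996195, 0.087156]]
[[0.087156, -0.996195], [0.996195, 0.087156]] × [-8, -2]ᵀ ≈ [1.2951, -8.1439]ᵀ
Result: (1.2951, -8.1439)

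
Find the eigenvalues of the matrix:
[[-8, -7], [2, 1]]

Characteristic equation: det(A - λI) = 0
λ² - (trace)λ + (det) = 0
trace = -8 + 1 = -7, det = (-8)(1) - (-7)(2) = 6
λ² - (-7)λ + (6) = 0
λ = (-7 ± √((-7)² - 4·(6))) / 2 = (-7 ± √25) / 2
Solving: λ = -6, -1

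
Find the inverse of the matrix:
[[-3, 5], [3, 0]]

For [[a,b],[c,d]], inverse = (1/det)·[[d,-b],[-c,a]]
det = (-3)(0) - (5)(3) = 0 - 15 = -15
Inverse = (1/-15)·[[0, -5], [-3, -3]]
= [[0, 1/3], [1/5, 1/5]]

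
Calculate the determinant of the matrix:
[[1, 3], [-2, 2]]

For a 2×2 matrix [[a, b], [c, d]], det = ad - bc
det = (1)(2) - (3)(-2) = 2 - -6 = 8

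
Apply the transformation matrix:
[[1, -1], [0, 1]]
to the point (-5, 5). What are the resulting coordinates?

Matrix multiplication:
[[1, -1], [0, 1]] × [-5, 5]ᵀ
= [(1)(-5) + (-1)(5), (0)(-5) + (1)(5)]ᵀ
= [-10, 5]ᵀ
Result: (-10, 5)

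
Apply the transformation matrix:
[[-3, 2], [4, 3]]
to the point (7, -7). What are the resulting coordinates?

Matrix multiplication:
[[-3, 2], [4, 3]] × [7, -7]ᵀ
= [(-3)(7) + (2)(-7), (4)(7) + (3)(-7)]ᵀ
= [-35, 7]ᵀ
Result: (-35, 7)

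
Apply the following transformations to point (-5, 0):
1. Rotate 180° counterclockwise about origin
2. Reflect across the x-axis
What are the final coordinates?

Step 1: Rotate 180° → (5, 0)
Step 2: Reflect across x-axis → (5, 0)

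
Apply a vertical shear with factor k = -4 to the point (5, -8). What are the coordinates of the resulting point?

Shear matrix for vertical shear with factor k = -4:
[[1, 0], [-4, 1]]
Result: (5, -8) → (5, -28)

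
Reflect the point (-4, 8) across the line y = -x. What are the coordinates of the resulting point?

Reflection across line y = -x: (-4, 8) → (-8, 4)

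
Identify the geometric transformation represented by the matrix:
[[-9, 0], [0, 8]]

This matrix represents: non-uniform scaling by sx = -9, sy = 8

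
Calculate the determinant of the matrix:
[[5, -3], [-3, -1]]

For a 2×2 matrix [[a, b], [c, d]], det = ad - bc
det = (5)(-1) - (-3)(-3) = -5 - 9 = -14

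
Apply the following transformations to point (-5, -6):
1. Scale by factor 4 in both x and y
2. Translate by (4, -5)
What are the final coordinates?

Step 1: Scale (-5, -6) by 4 → (-20, -24)
Step 2: Translate by (4, -5) → (-16, -29)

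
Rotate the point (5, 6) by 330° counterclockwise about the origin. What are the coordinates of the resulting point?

Rotation matrix for 330°: [[cos 330°, -sin 330°], [sin 330°, cos 330°]] ≈ [[0.866025, 0.500000], [-0.500000, 0.866025]]
[[0.866025, 0.500000], [-0.500000, 0.866025]] × [5, 6]ᵀ ≈ [7.3301, 2.6962]ᵀ
Result: (7.3301, 2.6962)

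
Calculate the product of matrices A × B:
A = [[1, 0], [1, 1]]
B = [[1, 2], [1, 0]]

Matrix multiplication:
C[0][0] = 1×1 + 0×1 = 1
C[0][1] = 1×2 + 0×0 = 2
C[1][0] = 1×1 + 1×1 = 2
C[1][1] = 1×2 + 1×0 = 2
Result: [[1, 2], [2, 2]]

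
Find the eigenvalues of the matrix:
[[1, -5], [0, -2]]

Characteristic equation: det(A - λI) = 0
λ² - (trace)λ + (det) = 0
trace = 1 + -2 = -1, det = (1)(-2) - (-5)(0) = -2
λ² - (-1)λ + (-2) = 0
λ = (-1 ± √((-1)² - 4·(-2))) / 2 = (-1 ± √9) / 2
Solving: λ = -2, 1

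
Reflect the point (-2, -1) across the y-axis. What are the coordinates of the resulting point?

Reflection across y-axis: (-2, -1) → (2, -1)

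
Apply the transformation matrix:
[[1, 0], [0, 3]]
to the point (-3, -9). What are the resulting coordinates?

Matrix multiplication:
[[1, 0], [0, 3]] × [-3, -9]ᵀ
= [(1)(-3) + (0)(-9), (0)(-3) + (3)(-9)]ᵀ
= [-3, -27]ᵀ
Result: (-3, -27)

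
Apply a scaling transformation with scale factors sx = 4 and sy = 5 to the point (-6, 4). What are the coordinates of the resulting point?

Scaling matrix:
[[4, 0], [0, 5]]
Result: (-6 × 4, 4 × 5) = (-24, 20)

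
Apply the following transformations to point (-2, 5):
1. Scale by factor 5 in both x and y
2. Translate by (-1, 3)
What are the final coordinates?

Step 1: Scale (-2, 5) by 5 → (-10, 25)
Step 2: Translate by (-1, 3) → (-11, 28)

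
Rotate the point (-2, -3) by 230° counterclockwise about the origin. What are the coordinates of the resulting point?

Rotation matrix for 230°: [[cos 230°, -sin 230°], [sin 230°, cos 230°]] ≈ [[-0.642788, 0.766044], [-0.766044, -0.642788]]
[[-0.642788, 0.766044], [-0.766044, -0.642788]] × [-2, -3]ᵀ ≈ [-1.0126, 3.4605]ᵀ
Result: (-1.0126, 3.4605)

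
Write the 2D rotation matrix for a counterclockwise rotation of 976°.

Rotation matrix formula: [[cos θ, -sin θ], [sin θ, cos θ]]
For θ = 976°:
cos(976°) = -0.2419
sin(976°) = -0.9703
Result: [[-0.2419, 0.9703], [-0.9703, -0.2419]]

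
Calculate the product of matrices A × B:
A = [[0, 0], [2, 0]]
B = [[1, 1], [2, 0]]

Matrix multiplication:
C[0][0] = 0×1 + 0×2 = 0
C[0][1] = 0×1 + 0×0 = 0
C[1][0] = 2×1 + 0×2 = 2
C[1][1] = 2×1 + 0×0 = 2
Result: [[0, 0], [2, 2]]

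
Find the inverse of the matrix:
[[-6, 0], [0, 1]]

For [[a,b],[c,d]], inverse = (1/det)·[[d,-b],[-c,a]]
det = (-6)(1) - (0)(0) = -6 - 0 = -6
Inverse = (1/-6)·[[1, 0], [0, -6]]
= [[-1/6, 0], [0, 1]]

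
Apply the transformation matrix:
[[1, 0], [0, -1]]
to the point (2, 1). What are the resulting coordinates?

Matrix multiplication:
[[1, 0], [0, -1]] × [2, 1]ᵀ
= [(1)(2) + (0)(1), (0)(2) + (-1)(1)]ᵀ
= [2, -1]ᵀ
Result: (2, -1)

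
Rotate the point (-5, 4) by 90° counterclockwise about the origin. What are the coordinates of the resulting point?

Rotation matrix for 90°: [[cos 90°, -sin 90°], [sin 90°, cos 90°]] = [[0, -1], [1, 0]]
[[0, -1], [1, 0]] × [-5, 4]ᵀ = [-4, -5]ᵀ
Result: (-4, -5)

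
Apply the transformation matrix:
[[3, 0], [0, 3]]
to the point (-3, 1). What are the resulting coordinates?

Matrix multiplication:
[[3, 0], [0, 3]] × [-3, 1]ᵀ
= [(3)(-3) + (0)(1), (0)(-3) + (3)(1)]ᵀ
= [-9, 3]ᵀ
Result: (-9, 3)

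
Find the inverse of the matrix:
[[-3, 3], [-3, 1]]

For [[a,b],[c,d]], inverse = (1/det)·[[d,-b],[-c,a]]
det = (-3)(1) - (3)(-3) = -3 - -9 = 6
Inverse = (1/6)·[[1, -3], [3, -3]]
= [[1/6, -1/2], [1/2, -1/2]]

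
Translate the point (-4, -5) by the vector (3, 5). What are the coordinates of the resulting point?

Translation by (3, 5) (homogeneous matrix [[1, 0, 3], [0, 1, 5], [0, 0, 1]]):
x' = -4 + 3 = -1
y' = -5 + 5 = 0
Result: (-1, 0)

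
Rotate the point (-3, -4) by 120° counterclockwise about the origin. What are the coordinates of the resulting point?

Rotation matrix for 120°: [[cos 120°, -sin 120°], [sin 120°, cos 120°]] ≈ [[-0.500000, -0.866025], [0.866025, -0.500000]]
[[-0.500000, -0.866025], [0.866025, -0.500000]] × [-3, -4]ᵀ ≈ [4.9641, -0.5981]ᵀ
Result: (4.9641, -0.5981)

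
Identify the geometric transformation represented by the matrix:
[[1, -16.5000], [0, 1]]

This matrix represents: horizontal shear with factor -16.5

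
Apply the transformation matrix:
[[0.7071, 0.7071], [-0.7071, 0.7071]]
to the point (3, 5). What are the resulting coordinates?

Matrix multiplication:
[[0.7071, 0.7071], [-0.7071, 0.7071]] × [3, 5]ᵀ
= [(0.7071)(3) + (0.7071)(5), (-0.7071)(3) + (0.7071)(5)]ᵀ
= [5.6568, 1.4142]ᵀ
Result: (5.6568, 1.4142)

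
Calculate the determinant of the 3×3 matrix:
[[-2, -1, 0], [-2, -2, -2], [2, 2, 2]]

Expansion along first row:
det = -2·det([[-2,-2],[2,2]]) - -1·det([[-2,-2],[2,2]]) + 0·det([[-2,-2],[2,2]])
    = -2·(-2·2 - -2·2) - -1·(-2·2 - -2·2) + 0·(-2·2 - -2·2)
    = -2·0 - -1·0 + 0·0
    = 0 + 0 + 0 = 0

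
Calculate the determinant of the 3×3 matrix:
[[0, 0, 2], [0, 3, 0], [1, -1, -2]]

Expansion along first row:
det = 0·det([[3,0],[-1,-2]]) - 0·det([[0,0],[1,-2]]) + 2·det([[0,3],[1,-1]])
    = 0·(3·-2 - 0·-1) - 0·(0·-2 - 0·1) + 2·(0·-1 - 3·1)
    = 0·-6 - 0·0 + 2·-3
    = 0 + 0 + -6 = -6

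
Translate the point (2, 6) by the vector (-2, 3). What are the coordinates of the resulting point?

Translation by (-2, 3) (homogeneous matrix [[1, 0, -2], [0, 1, 3], [0, 0, 1]]):
x' = 2 + -2 = 0
y' = 6 + 3 = 9
Result: (0, 9)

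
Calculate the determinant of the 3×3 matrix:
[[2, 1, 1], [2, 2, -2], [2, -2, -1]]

Expansion along first row:
det = 2·det([[2,-2],[-2,-1]]) - 1·det([[2,-2],[2,-1]]) + 1·det([[2,2],[2,-2]])
    = 2·(2·-1 - -2·-2) - 1·(2·-1 - -2·2) + 1·(2·-2 - 2·2)
    = 2·-6 - 1·2 + 1·-8
    = -12 + -2 + -8 = -22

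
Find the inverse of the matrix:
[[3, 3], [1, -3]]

For [[a,b],[c,d]], inverse = (1/det)·[[d,-b],[-c,a]]
det = (3)(-3) - (3)(1) = -9 - 3 = -12
Inverse = (1/-12)·[[-3, -3], [-1, 3]]
= [[1/4, 1/4], [1/12, -1/4]]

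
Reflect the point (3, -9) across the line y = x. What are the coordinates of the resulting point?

Reflection across line y = x: (3, -9) → (-9, 3)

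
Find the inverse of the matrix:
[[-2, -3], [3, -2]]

For [[a,b],[c,d]], inverse = (1/det)·[[d,-b],[-c,a]]
det = (-2)(-2) - (-3)(3) = 4 - -9 = 13
Inverse = (1/13)·[[-2, 3], [-3, -2]]
= [[-2/13, 3/13], [-3/13, -2/13]]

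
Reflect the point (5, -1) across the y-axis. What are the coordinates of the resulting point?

Reflection across y-axis: (5, -1) → (-5, -1)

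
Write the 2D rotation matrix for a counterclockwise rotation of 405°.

Rotation matrix formula: [[cos θ, -sin θ], [sin θ, cos θ]]
For θ = 405°:
cos(405°) = √2/2
sin(405°) = √2/2
Result: [[√2/2, -√2/2], [√2/2, √2/2]]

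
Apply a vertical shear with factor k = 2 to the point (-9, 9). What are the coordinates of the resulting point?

Shear matrix for vertical shear with factor k = 2:
[[1, 0], [2, 1]]
Result: (-9, 9) → (-9, -9)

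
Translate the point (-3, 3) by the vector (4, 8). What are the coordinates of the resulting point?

Translation by (4, 8) (homogeneous matrix [[1, 0, 4], [0, 1, 8], [0, 0, 1]]):
x' = -3 + 4 = 1
y' = 3 + 8 = 11
Result: (1, 11)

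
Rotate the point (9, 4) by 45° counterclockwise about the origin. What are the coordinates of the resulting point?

Rotation matrix for 45°: [[cos 45°, -sin 45°], [sin 45°, cos 45°]] ≈ [[0.707107, -0.707107], [0.707107, 0.707107]]
[[0.707107, -0.707107], [0.707107, 0.707107]] × [9, 4]ᵀ ≈ [3.5355, 9.1924]ᵀ
Result: (3.5355, 9.1924)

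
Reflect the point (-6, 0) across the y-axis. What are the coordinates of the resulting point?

Reflection across y-axis: (-6, 0) → (6, 0)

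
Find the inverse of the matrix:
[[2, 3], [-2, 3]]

For [[a,b],[c,d]], inverse = (1/det)·[[d,-b],[-c,a]]
det = (2)(3) - (3)(-2) = 6 - -6 = 12
Inverse = (1/12)·[[3, -3], [2, 2]]
= [[1/4, -1/4], [1/6, 1/6]]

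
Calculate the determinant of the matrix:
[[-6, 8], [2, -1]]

For a 2×2 matrix [[a, b], [c, d]], det = ad - bc
det = (-6)(-1) - (8)(2) = 6 - 16 = -10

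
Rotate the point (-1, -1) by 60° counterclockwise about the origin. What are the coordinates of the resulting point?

Rotation matrix for 60°: [[cos 60°, -sin 60°], [sin 60°, cos 60°]] ≈ [[0.500000, -0.866025], [0.866025, 0.500000]]
[[0.500000, -0.866025], [0.866025, 0.500000]] × [-1, -1]ᵀ ≈ [0.3660, -1.3660]ᵀ
Result: (0.3660, -1.3660)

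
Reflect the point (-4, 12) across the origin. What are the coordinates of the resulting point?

Reflection across origin: (-4, 12) → (4, -12)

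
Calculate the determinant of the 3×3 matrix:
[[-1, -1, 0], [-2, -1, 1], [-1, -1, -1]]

Expansion along first row:
det = -1·det([[-1,1],[-1,-1]]) - -1·det([[-2,1],[-1,-1]]) + 0·det([[-2,-1],[-1,-1]])
    = -1·(-1·-1 - 1·-1) - -1·(-2·-1 - 1·-1) + 0·(-2·-1 - -1·-1)
    = -1·2 - -1·3 + 0·1
    = -2 + 3 + 0 = 1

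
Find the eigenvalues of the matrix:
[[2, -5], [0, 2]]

Characteristic equation: det(A - λI) = 0
λ² - (trace)λ + (det) = 0
trace = 2 + 2 = 4, det = (2)(2) - (-5)(0) = 4
λ² - (4)λ + (4) = 0
λ = (4 ± √((4)² - 4·(4))) / 2 = (4 ± √0) / 2
Solving: λ = 2, 2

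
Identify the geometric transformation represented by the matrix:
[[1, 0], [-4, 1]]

This matrix represents: vertical shear with factor -4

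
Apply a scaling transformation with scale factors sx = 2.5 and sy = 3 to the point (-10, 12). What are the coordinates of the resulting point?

Scaling matrix:
[[2.50, 0], [0, 3]]
Result: (-10 × 2.5, 12 × 3) = (-25, 36)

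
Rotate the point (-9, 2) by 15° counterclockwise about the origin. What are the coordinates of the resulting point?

Rotation matrix for 15°: [[cos 15°, -sin 15°], [sin 15°, cos 15°]] ≈ [[0.965926, -0.258819], [0.258819, 0.965926]]
[[0.965926, -0.258819], [0.258819, 0.965926]] × [-9, 2]ᵀ ≈ [-9.2110, -0.3975]ᵀ
Result: (-9.2110, -0.3975)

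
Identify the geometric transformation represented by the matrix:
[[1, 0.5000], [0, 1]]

This matrix represents: horizontal shear with factor 0.5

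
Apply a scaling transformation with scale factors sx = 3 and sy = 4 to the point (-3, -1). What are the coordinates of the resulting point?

Scaling matrix:
[[3, 0], [0, 4]]
Result: (-3 × 3, -1 × 4) = (-9, -4)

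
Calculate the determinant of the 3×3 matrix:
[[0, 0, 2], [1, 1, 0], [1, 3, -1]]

Expansion along first row:
det = 0·det([[1,0],[3,-1]]) - 0·det([[1,0],[1,-1]]) + 2·det([[1,1],[1,3]])
    = 0·(1·-1 - 0·3) - 0·(1·-1 - 0·1) + 2·(1·3 - 1·1)
    = 0·-1 - 0·-1 + 2·2
    = 0 + 0 + 4 = 4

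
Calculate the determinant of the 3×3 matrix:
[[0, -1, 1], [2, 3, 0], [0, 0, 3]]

Expansion along first row:
det = 0·det([[3,0],[0,3]]) - -1·det([[2,0],[0,3]]) + 1·det([[2,3],[0,0]])
    = 0·(3·3 - 0·0) - -1·(2·3 - 0·0) + 1·(2·0 - 3·0)
    = 0·9 - -1·6 + 1·0
    = 0 + 6 + 0 = 6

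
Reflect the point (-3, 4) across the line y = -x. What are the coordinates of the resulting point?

Reflection across line y = -x: (-3, 4) → (-4, 3)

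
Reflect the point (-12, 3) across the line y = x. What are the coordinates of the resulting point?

Reflection across line y = x: (-12, 3) → (3, -12)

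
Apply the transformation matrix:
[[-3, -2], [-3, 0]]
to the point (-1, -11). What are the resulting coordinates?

Matrix multiplication:
[[-3, -2], [-3, 0]] × [-1, -11]ᵀ
= [(-3)(-1) + (-2)(-11), (-3)(-1) + (0)(-11)]ᵀ
= [25, 3]ᵀ
Result: (25, 3)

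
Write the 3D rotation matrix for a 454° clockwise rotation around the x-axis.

Rotation matrix for clockwise 454° around x-axis:
A clockwise rotation by 454° is a counterclockwise rotation by -454°.
cos(-454°) = -0.0698, sin(-454°) = -0.9976
Result: [[1, 0, 0], [0, -0.0698, 0.9976], [0, -0.9976, -0.0698]]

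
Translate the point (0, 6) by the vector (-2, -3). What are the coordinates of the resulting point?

Translation by (-2, -3) (homogeneous matrix [[1, 0, -2], [0, 1, -3], [0, 0, 1]]):
x' = 0 + -2 = -2
y' = 6 + -3 = 3
Result: (-2, 3)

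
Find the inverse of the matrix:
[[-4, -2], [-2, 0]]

For [[a,b],[c,d]], inverse = (1/det)·[[d,-b],[-c,a]]
det = (-4)(0) - (-2)(-2) = 0 - 4 = -4
Inverse = (1/-4)·[[0, 2], [2, -4]]
= [[0, -1/2], [-1/2, 1]]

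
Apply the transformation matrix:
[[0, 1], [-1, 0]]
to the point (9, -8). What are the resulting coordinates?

Matrix multiplication:
[[0, 1], [-1, 0]] × [9, -8]ᵀ
= [(0)(9) + (1)(-8), (-1)(9) + (0)(-8)]ᵀ
= [-8, -9]ᵀ
Result: (-8, -9)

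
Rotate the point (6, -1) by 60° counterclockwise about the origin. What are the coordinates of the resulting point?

Rotation matrix for 60°: [[cos 60°, -sin 60°], [sin 60°, cos 60°]] ≈ [[0.500000, -0.866025], [0.866025, 0.500000]]
[[0.500000, -0.866025], [0.866025, 0.500000]] × [6, -1]ᵀ ≈ [3.8660, 4.6962]ᵀ
Result: (3.8660, 4.6962)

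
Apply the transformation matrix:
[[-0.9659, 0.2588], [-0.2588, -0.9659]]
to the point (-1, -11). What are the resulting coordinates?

Matrix multiplication:
[[-0.9659, 0.2588], [-0.2588, -0.9659]] × [-1, -11]ᵀ
= [(-0.9659)(-1) + (0.2588)(-11), (-0.2588)(-1) + (-0.9659)(-11)]ᵀ
= [-1.8809, 10.8837]ᵀ
Result: (-1.8809, 10.8837)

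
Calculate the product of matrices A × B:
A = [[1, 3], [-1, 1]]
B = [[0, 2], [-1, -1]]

Matrix multiplication:
C[0][0] = 1×0 + 3×-1 = -3
C[0][1] = 1×2 + 3×-1 = -1
C[1][0] = -1×0 + 1×-1 = -1
C[1][1] = -1×2 + 1×-1 = -3
Result: [[-3, -1], [-1, -3]]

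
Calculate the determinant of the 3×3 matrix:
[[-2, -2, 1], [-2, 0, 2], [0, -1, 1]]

Expansion along first row:
det = -2·det([[0,2],[-1,1]]) - -2·det([[-2,2],[0,1]]) + 1·det([[-2,0],[0,-1]])
    = -2·(0·1 - 2·-1) - -2·(-2·1 - 2·0) + 1·(-2·-1 - 0·0)
    = -2·2 - -2·-2 + 1·2
    = -4 + -4 + 2 = -6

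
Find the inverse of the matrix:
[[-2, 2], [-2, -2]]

For [[a,b],[c,d]], inverse = (1/det)·[[d,-b],[-c,a]]
det = (-2)(-2) - (2)(-2) = 4 - -4 = 8
Inverse = (1/8)·[[-2, -2], [2, -2]]
= [[-1/4, -1/4], [1/4, -1/4]]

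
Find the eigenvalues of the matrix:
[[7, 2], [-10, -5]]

Characteristic equation: det(A - λI) = 0
λ² - (trace)λ + (det) = 0
trace = 7 + -5 = 2, det = (7)(-5) - (2)(-10) = -15
λ² - (2)λ + (-15) = 0
λ = (2 ± √((2)² - 4·(-15))) / 2 = (2 ± √64) / 2
Solving: λ = -3, 5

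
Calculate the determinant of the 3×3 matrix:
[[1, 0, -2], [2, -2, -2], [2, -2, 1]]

Expansion along first row:
det = 1·det([[-2,-2],[-2,1]]) - 0·det([[2,-2],[2,1]]) + -2·det([[2,-2],[2,-2]])
    = 1·(-2·1 - -2·-2) - 0·(2·1 - -2·2) + -2·(2·-2 - -2·2)
    = 1·-6 - 0·6 + -2·0
    = -6 + 0 + 0 = -6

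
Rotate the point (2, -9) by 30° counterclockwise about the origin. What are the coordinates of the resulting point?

Rotation matrix for 30°: [[cos 30°, -sin 30°], [sin 30°, cos 30°]] ≈ [[0.866025, -0.500000], [0.500000, 0.866025]]
[[0.866025, -0.500000], [0.500000, 0.866025]] × [2, -9]ᵀ ≈ [6.2321, -6.7942]ᵀ
Result: (6.2321, -6.7942)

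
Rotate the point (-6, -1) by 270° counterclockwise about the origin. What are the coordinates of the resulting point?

Rotation matrix for 270°: [[cos 270°, -sin 270°], [sin 270°, cos 270°]] = [[0, 1], [-1, 0]]
[[0, 1], [-1, 0]] × [-6, -1]ᵀ = [-1, 6]ᵀ
Result: (-1, 6)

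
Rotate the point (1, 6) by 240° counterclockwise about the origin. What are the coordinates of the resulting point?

Rotation matrix for 240°: [[cos 240°, -sin 240°], [sin 240°, cos 240°]] ≈ [[-0.500000, 0.866025], [-0.866025, -0.500000]]
[[-0.500000, 0.866025], [-0.866025, -0.500000]] × [1, 6]ᵀ ≈ [4.6962, -3.8660]ᵀ
Result: (4.6962, -3.8660)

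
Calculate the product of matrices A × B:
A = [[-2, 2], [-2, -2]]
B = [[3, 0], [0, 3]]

Matrix multiplication:
C[0][0] = -2×3 + 2×0 = -6
C[0][1] = -2×0 + 2×3 = 6
C[1][0] = -2×3 + -2×0 = -6
C[1][1] = -2×0 + -2×3 = -6
Result: [[-6, 6], [-6, -6]]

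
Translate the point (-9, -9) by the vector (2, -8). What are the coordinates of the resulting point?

Translation by (2, -8) (homogeneous matrix [[1, 0, 2], [0, 1, -8], [0, 0, 1]]):
x' = -9 + 2 = -7
y' = -9 + -8 = -17
Result: (-7, -17)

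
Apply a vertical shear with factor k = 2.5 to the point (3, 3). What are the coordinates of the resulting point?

Shear matrix for vertical shear with factor k = 2.5:
[[1, 0], [2.50, 1]]
Result: (3, 3) → (3, 10.5)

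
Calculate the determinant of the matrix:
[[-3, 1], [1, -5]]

For a 2×2 matrix [[a, b], [c, d]], det = ad - bc
det = (-3)(-5) - (1)(1) = 15 - 1 = 14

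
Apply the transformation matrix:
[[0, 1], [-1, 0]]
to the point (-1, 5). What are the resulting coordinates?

Matrix multiplication:
[[0, 1], [-1, 0]] × [-1, 5]ᵀ
= [(0)(-1) + (1)(5), (-1)(-1) + (0)(5)]ᵀ
= [5, 1]ᵀ
Result: (5, 1)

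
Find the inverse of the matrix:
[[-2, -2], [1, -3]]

For [[a,b],[c,d]], inverse = (1/det)·[[d,-b],[-c,a]]
det = (-2)(-3) - (-2)(1) = 6 - -2 = 8
Inverse = (1/8)·[[-3, 2], [-1, -2]]
= [[-3/8, 1/4], [-1/8, -1/4]]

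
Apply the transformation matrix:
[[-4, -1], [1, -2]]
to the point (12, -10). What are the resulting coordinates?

Matrix multiplication:
[[-4, -1], [1, -2]] × [12, -10]ᵀ
= [(-4)(12) + (-1)(-10), (1)(12) + (-2)(-10)]ᵀ
= [-38, 32]ᵀ
Result: (-38, 32)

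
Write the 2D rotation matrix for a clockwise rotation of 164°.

Rotation matrix formula: [[cos θ, -sin θ], [sin θ, cos θ]]
A clockwise rotation by 164° is equivalent to a counterclockwise rotation by -164°.
For θ = -164°:
cos(-164°) = -0.9613
sin(-164°) = -0.2756
Result: [[-0.9613, 0.2756], [-0.2756, -0.9613]]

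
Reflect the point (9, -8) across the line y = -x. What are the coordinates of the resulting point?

Reflection across line y = -x: (9, -8) → (8, -9)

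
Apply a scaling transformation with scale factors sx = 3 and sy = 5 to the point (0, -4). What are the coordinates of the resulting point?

Scaling matrix:
[[3, 0], [0, 5]]
Result: (0 × 3, -4 × 5) = (0, -20)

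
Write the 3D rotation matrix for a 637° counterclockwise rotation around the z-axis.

Rotation matrix for counterclockwise 637° around z-axis:
cos(637°) = 0.1219, sin(637°) = -0.9925
Result: [[0.1219, 0.9925, 0], [-0.9925, 0.1219, 0], [0, 0, 1]]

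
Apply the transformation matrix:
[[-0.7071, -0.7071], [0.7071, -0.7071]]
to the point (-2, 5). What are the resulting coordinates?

Matrix multiplication:
[[-0.7071, -0.7071], [0.7071, -0.7071]] × [-2, 5]ᵀ
= [(-0.7071)(-2) + (-0.7071)(5), (0.7071)(-2) + (-0.7071)(5)]ᵀ
= [-2.1213, -4.9497]ᵀ
Result: (-2.1213, -4.9497)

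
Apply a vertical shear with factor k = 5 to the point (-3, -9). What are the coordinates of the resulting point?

Shear matrix for vertical shear with factor k = 5:
[[1, 0], [5, 1]]
Result: (-3, -9) → (-3, -24)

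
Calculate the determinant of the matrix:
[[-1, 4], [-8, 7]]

For a 2×2 matrix [[a, b], [c, d]], det = ad - bc
det = (-1)(7) - (4)(-8) = -7 - -32 = 25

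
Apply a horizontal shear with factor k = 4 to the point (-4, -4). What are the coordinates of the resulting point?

Shear matrix for horizontal shear with factor k = 4:
[[1, 4], [0, 1]]
Result: (-4, -4) → (-20, -4)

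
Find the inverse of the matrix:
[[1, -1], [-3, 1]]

For [[a,b],[c,d]], inverse = (1/det)·[[d,-b],[-c,a]]
det = (1)(1) - (-1)(-3) = 1 - 3 = -2
Inverse = (1/-2)·[[1, 1], [3, 1]]
= [[-1/2, -1/2], [-3/2, -1/2]]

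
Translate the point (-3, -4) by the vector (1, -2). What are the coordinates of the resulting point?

Translation by (1, -2) (homogeneous matrix [[1, 0, 1], [0, 1, -2], [0, 0, 1]]):
x' = -3 + 1 = -2
y' = -4 + -2 = -6
Result: (-2, -6)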